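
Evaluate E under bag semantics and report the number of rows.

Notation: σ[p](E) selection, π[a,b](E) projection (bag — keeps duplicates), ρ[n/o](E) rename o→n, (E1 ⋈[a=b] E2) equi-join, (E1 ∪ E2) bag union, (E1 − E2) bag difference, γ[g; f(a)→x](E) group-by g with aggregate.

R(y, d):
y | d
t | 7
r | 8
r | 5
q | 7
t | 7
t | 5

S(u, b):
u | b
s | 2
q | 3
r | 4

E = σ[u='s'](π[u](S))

Row counts bottom-up:
  S → 3
  π[u](S) → 3
  σ[u='s'](π[u](S)) → 1

|E| = 1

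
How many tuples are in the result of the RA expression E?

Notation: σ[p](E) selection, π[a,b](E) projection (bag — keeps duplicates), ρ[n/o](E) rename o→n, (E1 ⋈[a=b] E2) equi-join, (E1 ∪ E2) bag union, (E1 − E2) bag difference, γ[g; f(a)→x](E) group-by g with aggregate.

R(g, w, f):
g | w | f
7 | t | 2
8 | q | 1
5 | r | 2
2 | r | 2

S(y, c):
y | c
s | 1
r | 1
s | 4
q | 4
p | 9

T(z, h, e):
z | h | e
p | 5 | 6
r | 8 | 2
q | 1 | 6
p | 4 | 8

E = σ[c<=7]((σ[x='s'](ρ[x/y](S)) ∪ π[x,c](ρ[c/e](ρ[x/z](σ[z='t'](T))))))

Subexpression sizes:
  S → 5
  ρ[x/y](S) → 5
  σ[x='s'](ρ[x/y](S)) → 2
  T → 4
  σ[z='t'](T) → 0
  ρ[x/z](σ[z='t'](T)) → 0
  ρ[c/e](ρ[x/z](σ[z='t'](T))) → 0
  π[x,c](ρ[c/e](ρ[x/z](σ[z='t'](T)))) → 0
  (σ[x='s'](ρ[x/y](S)) ∪ π[x,c](ρ[c/e](ρ[x/z](σ[z='t'](T))))) → 2
  σ[c<=7]((σ[x='s'](ρ[x/y](S)) ∪ π[x,c](ρ[c/e](ρ[x/z](σ[z='t'](T)))))) → 2

|E| = 2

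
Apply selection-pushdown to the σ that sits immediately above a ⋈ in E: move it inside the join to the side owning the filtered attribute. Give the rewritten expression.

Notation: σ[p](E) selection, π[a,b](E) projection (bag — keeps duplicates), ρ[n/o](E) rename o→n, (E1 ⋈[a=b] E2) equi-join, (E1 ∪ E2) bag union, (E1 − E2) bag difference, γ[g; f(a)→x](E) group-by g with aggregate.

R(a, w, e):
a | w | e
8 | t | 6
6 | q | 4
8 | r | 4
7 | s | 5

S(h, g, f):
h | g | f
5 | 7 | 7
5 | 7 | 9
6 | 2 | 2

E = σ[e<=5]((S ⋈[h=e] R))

σ filters on e, owned by the right side.
E' = (S ⋈[h=e] σ[e<=5](R))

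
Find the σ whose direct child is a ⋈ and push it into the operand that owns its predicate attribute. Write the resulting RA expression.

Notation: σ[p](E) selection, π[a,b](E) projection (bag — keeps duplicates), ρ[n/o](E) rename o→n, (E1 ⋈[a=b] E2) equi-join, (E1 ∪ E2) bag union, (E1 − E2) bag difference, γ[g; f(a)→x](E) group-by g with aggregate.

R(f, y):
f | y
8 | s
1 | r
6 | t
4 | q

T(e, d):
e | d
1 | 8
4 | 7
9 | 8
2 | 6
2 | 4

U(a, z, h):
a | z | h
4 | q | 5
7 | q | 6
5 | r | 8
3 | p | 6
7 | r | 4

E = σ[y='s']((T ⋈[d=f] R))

σ filters on y, owned by the right side.
E' = (T ⋈[d=f] σ[y='s'](R))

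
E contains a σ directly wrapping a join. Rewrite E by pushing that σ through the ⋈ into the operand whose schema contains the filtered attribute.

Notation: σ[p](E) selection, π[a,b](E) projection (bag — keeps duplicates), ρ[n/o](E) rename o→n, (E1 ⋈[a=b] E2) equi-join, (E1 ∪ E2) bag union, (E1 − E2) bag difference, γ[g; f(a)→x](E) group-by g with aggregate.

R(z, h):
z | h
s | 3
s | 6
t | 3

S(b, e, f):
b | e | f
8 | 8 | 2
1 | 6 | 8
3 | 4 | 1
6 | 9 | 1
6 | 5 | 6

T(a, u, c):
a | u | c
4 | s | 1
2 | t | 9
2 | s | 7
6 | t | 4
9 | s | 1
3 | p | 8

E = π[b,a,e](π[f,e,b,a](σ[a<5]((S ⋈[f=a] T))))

σ filters on a, owned by the right side.
E' = π[b,a,e](π[f,e,b,a]((S ⋈[f=a] σ[a<5](T))))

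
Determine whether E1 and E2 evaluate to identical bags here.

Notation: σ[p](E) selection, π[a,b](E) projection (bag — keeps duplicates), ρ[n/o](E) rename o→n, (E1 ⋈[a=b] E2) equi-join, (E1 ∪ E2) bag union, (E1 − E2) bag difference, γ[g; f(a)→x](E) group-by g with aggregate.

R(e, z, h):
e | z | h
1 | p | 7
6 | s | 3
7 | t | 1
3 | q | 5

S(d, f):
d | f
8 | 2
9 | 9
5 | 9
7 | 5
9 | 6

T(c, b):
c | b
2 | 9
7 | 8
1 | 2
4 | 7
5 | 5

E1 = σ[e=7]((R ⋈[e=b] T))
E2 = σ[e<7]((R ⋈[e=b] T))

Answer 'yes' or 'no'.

E1 row counts bottom-up:
  R → 4
  T → 5
  (R ⋈[e=b] T) → 1
  σ[e=7]((R ⋈[e=b] T)) → 1
E2 row counts bottom-up:
  R → 4
  T → 5
  (R ⋈[e=b] T) → 1
  σ[e<7]((R ⋈[e=b] T)) → 0

E1 result:
e | z | h | c | b
7 | t | 1 | 4 | 7
E2 result:
e | z | h | c | b
(0 rows)
Witness: (7, 't', 1, 4, 7) appears 1× in E1 but 0× in E2.

no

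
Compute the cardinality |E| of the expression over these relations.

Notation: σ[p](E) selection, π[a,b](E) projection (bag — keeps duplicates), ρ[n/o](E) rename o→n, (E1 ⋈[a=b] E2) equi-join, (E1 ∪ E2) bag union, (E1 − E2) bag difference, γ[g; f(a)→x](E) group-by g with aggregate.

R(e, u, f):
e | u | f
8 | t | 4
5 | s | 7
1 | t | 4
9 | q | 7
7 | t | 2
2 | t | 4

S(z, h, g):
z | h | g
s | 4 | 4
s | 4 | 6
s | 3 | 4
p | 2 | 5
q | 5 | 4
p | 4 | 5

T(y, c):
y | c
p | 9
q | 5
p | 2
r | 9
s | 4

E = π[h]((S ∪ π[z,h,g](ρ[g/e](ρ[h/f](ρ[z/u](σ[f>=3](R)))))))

Stepwise |·|:
  S → 6
  R → 6
  σ[f>=3](R) → 5
  ρ[z/u](σ[f>=3](R)) → 5
  ρ[h/f](ρ[z/u](σ[f>=3](R))) → 5
  ρ[g/e](ρ[h/f](ρ[z/u](σ[f>=3](R)))) → 5
  π[z,h,g](ρ[g/e](ρ[h/f](ρ[z/u](σ[f>=3](R))))) → 5
  (S ∪ π[z,h,g](ρ[g/e](ρ[h/f](ρ[z/u](σ[f>=3](R)))))) → 11
  π[h]((S ∪ π[z,h,g](ρ[g/e](ρ[h/f](ρ[z/u](σ[f>=3](R))))))) → 11

|E| = 11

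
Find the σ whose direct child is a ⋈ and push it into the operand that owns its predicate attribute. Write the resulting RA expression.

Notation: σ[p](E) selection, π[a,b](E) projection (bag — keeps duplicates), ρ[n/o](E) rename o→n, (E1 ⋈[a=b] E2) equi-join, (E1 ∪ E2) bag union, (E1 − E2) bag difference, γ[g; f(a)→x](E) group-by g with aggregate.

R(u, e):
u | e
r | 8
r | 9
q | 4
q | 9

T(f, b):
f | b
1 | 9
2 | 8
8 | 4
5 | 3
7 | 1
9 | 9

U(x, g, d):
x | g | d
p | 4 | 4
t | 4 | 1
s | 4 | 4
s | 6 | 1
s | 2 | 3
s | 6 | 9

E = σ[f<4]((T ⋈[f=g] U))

σ filters on f, owned by the left side.
E' = (σ[f<4](T) ⋈[f=g] U)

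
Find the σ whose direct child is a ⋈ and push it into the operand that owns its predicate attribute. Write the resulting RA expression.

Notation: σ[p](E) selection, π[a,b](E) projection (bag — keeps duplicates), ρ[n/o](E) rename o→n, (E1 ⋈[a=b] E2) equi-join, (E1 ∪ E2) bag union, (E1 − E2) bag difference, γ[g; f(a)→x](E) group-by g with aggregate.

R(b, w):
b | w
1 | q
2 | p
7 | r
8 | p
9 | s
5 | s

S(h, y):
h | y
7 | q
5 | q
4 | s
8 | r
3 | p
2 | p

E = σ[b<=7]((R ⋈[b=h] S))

σ filters on b, owned by the left side.
E' = (σ[b<=7](R) ⋈[b=h] S)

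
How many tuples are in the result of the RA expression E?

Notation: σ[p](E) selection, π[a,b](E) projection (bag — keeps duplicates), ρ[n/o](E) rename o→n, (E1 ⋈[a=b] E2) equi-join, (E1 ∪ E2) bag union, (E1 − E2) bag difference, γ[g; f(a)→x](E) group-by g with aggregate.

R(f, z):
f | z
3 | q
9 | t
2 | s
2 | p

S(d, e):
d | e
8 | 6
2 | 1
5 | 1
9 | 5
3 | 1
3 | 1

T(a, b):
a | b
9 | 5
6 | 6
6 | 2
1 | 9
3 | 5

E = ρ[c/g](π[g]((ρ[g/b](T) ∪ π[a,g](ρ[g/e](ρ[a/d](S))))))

Stepwise |·|:
  T → 5
  ρ[g/b](T) → 5
  S → 6
  ρ[a/d](S) → 6
  ρ[g/e](ρ[a/d](S)) → 6
  π[a,g](ρ[g/e](ρ[a/d](S))) → 6
  (ρ[g/b](T) ∪ π[a,g](ρ[g/e](ρ[a/d](S)))) → 11
  π[g]((ρ[g/b](T) ∪ π[a,g](ρ[g/e](ρ[a/d](S))))) → 11
  ρ[c/g](π[g]((ρ[g/b](T) ∪ π[a,g](ρ[g/e](ρ[a/d](S)))))) → 11

|E| = 11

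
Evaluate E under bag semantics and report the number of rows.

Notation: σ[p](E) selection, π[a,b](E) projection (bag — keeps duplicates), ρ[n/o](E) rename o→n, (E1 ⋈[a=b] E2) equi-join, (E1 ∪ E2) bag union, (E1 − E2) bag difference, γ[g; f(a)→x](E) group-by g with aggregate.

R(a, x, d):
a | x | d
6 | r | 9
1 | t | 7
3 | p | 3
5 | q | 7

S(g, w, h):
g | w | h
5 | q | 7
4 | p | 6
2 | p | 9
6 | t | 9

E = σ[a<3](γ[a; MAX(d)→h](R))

Per-node cardinality:
  R → 4
  γ[a; MAX(d)→h](R) → 4
  σ[a<3](γ[a; MAX(d)→h](R)) → 1

|E| = 1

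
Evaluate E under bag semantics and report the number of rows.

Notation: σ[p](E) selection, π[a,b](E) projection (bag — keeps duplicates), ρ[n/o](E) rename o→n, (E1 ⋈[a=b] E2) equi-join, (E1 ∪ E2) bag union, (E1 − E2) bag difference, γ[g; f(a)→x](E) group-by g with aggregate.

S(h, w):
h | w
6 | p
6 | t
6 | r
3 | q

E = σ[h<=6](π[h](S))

Row counts bottom-up:
  S → 4
  π[h](S) → 4
  σ[h<=6](π[h](S)) → 4

|E| = 4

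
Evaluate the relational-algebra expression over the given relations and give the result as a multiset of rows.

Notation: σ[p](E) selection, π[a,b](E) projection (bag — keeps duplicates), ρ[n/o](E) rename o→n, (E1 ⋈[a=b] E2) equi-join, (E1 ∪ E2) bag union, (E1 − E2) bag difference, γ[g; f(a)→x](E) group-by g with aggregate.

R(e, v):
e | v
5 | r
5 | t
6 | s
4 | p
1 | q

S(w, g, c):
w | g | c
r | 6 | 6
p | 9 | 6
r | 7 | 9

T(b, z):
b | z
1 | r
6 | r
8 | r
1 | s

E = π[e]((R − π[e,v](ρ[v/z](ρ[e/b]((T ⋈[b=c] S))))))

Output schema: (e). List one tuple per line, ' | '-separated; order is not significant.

Per-node cardinality:
  R → 5
  T → 4
  S → 3
  (T ⋈[b=c] S) → 2
  ρ[e/b]((T ⋈[b=c] S)) → 2
  ρ[v/z](ρ[e/b]((T ⋈[b=c] S))) → 2
  π[e,v](ρ[v/z](ρ[e/b]((T ⋈[b=c] S)))) → 2
  (R − π[e,v](ρ[v/z](ρ[e/b]((T ⋈[b=c] S))))) → 5
  π[e]((R − π[e,v](ρ[v/z](ρ[e/b]((T ⋈[b=c] S)))))) → 5

== RESULT ==
e
1
4
5
5
6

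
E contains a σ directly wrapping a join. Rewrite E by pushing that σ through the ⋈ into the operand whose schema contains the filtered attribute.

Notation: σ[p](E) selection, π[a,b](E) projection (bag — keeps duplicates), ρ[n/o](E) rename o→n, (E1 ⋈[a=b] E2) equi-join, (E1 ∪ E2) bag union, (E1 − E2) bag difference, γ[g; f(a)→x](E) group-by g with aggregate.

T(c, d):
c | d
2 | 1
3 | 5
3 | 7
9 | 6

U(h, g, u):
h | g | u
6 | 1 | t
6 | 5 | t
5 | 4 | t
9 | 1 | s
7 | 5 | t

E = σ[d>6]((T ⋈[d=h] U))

σ filters on d, owned by the left side.
E' = (σ[d>6](T) ⋈[d=h] U)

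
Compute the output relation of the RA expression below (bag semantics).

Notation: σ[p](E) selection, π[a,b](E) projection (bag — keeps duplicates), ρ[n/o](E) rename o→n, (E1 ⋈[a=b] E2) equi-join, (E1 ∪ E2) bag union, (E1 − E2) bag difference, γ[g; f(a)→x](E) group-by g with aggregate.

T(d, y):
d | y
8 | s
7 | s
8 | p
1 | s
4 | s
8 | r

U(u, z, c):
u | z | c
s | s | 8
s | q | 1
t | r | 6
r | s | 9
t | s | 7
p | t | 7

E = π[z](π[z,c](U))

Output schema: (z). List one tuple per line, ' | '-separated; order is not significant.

Subexpression sizes:
  U → 6
  π[z,c](U) → 6
  π[z](π[z,c](U)) → 6

== RESULT ==
z
q
r
s
s
s
t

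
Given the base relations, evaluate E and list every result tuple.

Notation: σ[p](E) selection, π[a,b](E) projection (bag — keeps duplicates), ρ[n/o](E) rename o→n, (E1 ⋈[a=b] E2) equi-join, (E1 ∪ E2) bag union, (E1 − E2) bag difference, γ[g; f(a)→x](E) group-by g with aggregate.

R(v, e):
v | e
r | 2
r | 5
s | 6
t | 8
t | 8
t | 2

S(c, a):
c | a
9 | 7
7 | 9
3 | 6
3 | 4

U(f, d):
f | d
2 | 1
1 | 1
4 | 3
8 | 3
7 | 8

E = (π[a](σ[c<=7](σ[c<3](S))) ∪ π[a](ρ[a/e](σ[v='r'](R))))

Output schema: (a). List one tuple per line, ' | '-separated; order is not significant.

Stepwise |·|:
  S → 4
  σ[c<3](S) → 0
  σ[c<=7](σ[c<3](S)) → 0
  π[a](σ[c<=7](σ[c<3](S))) → 0
  R → 6
  σ[v='r'](R) → 2
  ρ[a/e](σ[v='r'](R)) → 2
  π[a](ρ[a/e](σ[v='r'](R))) → 2
  (π[a](σ[c<=7](σ[c<3](S))) ∪ π[a](ρ[a/e](σ[v='r'](R)))) → 2

== RESULT ==
a
2
5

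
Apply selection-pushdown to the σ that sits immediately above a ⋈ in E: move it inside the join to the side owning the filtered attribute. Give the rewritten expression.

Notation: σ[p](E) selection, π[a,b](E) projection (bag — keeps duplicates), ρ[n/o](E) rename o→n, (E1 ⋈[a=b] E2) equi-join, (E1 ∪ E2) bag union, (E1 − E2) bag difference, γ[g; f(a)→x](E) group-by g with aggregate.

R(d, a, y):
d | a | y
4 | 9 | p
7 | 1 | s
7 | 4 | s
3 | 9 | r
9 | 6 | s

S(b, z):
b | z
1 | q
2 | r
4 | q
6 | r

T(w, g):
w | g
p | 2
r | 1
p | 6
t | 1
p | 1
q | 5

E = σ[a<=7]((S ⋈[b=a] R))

σ filters on a, owned by the right side.
E' = (S ⋈[b=a] σ[a<=7](R))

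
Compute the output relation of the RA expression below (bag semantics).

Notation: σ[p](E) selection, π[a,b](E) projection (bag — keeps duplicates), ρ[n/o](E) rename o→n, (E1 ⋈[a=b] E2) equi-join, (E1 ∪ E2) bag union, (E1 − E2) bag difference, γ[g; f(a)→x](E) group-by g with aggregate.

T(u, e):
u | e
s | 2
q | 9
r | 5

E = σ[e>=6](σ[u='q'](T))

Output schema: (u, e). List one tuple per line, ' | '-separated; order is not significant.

Subexpression sizes:
  T → 3
  σ[u='q'](T) → 1
  σ[e>=6](σ[u='q'](T)) → 1

== RESULT ==
u | e
q | 9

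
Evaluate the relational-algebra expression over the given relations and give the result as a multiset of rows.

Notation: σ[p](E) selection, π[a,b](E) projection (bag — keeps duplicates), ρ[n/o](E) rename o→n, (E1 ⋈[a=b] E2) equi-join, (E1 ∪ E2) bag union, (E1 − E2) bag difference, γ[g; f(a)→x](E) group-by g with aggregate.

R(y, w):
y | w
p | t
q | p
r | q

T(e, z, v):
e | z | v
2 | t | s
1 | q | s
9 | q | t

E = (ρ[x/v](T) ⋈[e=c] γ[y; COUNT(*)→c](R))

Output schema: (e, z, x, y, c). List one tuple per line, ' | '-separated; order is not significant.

Per-node cardinality:
  T → 3
  ρ[x/v](T) → 3
  R → 3
  γ[y; COUNT(*)→c](R) → 3
  (ρ[x/v](T) ⋈[e=c] γ[y; COUNT(*)→c](R)) → 3

== RESULT ==
e | z | x | y | c
1 | q | s | p | 1
1 | q | s | q | 1
1 | q | s | r | 1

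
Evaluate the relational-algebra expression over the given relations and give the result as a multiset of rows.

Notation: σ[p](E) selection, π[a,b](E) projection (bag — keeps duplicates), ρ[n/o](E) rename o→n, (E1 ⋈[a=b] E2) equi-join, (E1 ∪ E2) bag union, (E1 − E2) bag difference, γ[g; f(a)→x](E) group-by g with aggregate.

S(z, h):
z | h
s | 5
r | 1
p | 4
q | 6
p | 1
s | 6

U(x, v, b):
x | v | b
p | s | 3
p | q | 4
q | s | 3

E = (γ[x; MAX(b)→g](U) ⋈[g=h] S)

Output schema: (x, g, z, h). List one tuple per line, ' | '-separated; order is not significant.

Subexpression sizes:
  U → 3
  γ[x; MAX(b)→g](U) → 2
  S → 6
  (γ[x; MAX(b)→g](U) ⋈[g=h] S) → 1

== RESULT ==
x | g | z | h
p | 4 | p | 4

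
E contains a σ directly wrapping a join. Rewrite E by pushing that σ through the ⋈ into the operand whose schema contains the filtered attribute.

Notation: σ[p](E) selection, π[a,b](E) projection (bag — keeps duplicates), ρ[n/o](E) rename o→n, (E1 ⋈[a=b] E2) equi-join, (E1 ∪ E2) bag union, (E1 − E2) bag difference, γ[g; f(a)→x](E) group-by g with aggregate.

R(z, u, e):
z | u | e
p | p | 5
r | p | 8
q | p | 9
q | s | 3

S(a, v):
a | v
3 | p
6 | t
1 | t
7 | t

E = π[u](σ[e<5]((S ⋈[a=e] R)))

σ filters on e, owned by the right side.
E' = π[u]((S ⋈[a=e] σ[e<5](R)))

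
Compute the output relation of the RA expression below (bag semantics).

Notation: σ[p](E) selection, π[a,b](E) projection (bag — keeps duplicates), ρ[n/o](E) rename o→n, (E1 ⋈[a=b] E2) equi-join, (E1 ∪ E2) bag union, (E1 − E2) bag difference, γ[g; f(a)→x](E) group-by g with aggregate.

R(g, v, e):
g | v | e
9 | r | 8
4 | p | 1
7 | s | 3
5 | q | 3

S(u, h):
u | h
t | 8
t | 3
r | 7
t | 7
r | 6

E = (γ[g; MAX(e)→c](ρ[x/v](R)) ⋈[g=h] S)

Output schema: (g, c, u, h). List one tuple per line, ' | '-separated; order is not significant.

Stepwise |·|:
  R → 4
  ρ[x/v](R) → 4
  γ[g; MAX(e)→c](ρ[x/v](R)) → 4
  S → 5
  (γ[g; MAX(e)→c](ρ[x/v](R)) ⋈[g=h] S) → 2

== RESULT ==
g | c | u | h
7 | 3 | r | 7
7 | 3 | t | 7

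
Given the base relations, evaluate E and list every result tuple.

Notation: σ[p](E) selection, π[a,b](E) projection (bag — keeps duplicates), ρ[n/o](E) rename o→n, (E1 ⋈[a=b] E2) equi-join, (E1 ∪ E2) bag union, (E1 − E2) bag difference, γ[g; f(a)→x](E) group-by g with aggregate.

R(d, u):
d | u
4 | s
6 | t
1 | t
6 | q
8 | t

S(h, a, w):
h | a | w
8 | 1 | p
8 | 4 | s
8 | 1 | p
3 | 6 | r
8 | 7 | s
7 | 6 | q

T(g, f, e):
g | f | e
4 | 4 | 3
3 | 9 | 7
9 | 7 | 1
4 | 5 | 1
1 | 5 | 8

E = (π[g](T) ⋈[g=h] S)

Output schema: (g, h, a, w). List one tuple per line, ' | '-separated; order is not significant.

Stepwise |·|:
  T → 5
  π[g](T) → 5
  S → 6
  (π[g](T) ⋈[g=h] S) → 1

== RESULT ==
g | h | a | w
3 | 3 | 6 | r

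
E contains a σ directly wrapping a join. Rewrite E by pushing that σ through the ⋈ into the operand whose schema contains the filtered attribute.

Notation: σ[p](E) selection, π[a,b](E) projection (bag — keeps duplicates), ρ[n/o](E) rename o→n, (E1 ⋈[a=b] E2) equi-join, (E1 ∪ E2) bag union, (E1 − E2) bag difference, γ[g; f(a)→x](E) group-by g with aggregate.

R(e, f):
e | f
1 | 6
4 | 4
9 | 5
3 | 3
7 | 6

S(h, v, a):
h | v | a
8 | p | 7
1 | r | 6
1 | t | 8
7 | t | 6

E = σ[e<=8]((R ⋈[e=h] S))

σ filters on e, owned by the left side.
E' = (σ[e<=8](R) ⋈[e=h] S)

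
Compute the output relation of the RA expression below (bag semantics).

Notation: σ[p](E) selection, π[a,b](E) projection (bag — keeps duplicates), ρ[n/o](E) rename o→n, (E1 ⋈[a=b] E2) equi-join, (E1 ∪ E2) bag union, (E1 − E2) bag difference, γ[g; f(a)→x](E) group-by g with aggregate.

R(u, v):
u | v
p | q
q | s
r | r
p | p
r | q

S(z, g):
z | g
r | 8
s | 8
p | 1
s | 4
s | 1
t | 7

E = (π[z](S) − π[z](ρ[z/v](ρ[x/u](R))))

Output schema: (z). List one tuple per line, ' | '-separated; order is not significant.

Subexpression sizes:
  S → 6
  π[z](S) → 6
  R → 5
  ρ[x/u](R) → 5
  ρ[z/v](ρ[x/u](R)) → 5
  π[z](ρ[z/v](ρ[x/u](R))) → 5
  (π[z](S) − π[z](ρ[z/v](ρ[x/u](R)))) → 3

== RESULT ==
z
s
s
t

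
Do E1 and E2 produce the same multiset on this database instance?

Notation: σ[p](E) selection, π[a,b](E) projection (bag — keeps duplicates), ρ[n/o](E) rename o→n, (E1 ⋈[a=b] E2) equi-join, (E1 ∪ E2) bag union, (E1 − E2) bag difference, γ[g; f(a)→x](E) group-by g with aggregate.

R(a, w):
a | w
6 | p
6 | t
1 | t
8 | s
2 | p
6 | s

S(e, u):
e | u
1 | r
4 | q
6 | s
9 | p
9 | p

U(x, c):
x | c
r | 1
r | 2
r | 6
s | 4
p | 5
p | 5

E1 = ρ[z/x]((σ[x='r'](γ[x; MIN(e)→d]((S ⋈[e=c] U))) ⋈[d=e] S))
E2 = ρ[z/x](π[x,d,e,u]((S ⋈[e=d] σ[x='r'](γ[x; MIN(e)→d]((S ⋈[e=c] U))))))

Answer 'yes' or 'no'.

E1 stepwise |·|:
  S → 5
  U → 6
  (S ⋈[e=c] U) → 3
  γ[x; MIN(e)→d]((S ⋈[e=c] U)) → 2
  σ[x='r'](γ[x; MIN(e)→d]((S ⋈[e=c] U))) → 1
  S → 5
  (σ[x='r'](γ[x; MIN(e)→d]((S ⋈[e=c] U))) ⋈[d=e] S) → 1
  ρ[z/x]((σ[x='r'](γ[x; MIN(e)→d]((S ⋈[e=c] U))) ⋈[d=e] S)) → 1
E2 stepwise |·|:
  S → 5
  S → 5
  U → 6
  (S ⋈[e=c] U) → 3
  γ[x; MIN(e)→d]((S ⋈[e=c] U)) → 2
  σ[x='r'](γ[x; MIN(e)→d]((S ⋈[e=c] U))) → 1
  (S ⋈[e=d] σ[x='r'](γ[x; MIN(e)→d]((S ⋈[e=c] U)))) → 1
  π[x,d,e,u]((S ⋈[e=d] σ[x='r'](γ[x; MIN(e)→d]((S ⋈[e=c] U))))) → 1
  ρ[z/x](π[x,d,e,u]((S ⋈[e=d] σ[x='r'](γ[x; MIN(e)→d]((S ⋈[e=c] U)))))) → 1

E1 and E2 produce the same multiset:
z | d | e | u
r | 1 | 1 | r

yes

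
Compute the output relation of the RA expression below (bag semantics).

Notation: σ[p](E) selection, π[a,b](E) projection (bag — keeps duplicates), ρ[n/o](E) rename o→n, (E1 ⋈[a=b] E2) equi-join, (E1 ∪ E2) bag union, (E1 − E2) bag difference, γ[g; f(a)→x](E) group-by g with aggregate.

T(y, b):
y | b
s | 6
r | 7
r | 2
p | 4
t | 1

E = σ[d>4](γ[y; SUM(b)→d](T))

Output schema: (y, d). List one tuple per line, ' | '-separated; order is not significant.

Subexpression sizes:
  T → 5
  γ[y; SUM(b)→d](T) → 4
  σ[d>4](γ[y; SUM(b)→d](T)) → 2

== RESULT ==
y | d
r | 9
s | 6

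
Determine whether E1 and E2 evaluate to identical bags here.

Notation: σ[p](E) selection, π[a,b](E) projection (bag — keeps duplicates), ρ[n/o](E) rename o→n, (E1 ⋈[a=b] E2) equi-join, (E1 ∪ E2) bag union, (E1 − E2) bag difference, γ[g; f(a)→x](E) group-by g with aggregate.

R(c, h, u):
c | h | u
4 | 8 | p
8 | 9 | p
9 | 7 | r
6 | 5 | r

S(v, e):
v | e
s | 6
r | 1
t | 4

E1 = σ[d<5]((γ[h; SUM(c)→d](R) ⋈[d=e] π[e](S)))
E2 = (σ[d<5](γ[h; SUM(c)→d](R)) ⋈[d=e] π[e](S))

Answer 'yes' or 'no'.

E1 row counts bottom-up:
  R → 4
  γ[h; SUM(c)→d](R) → 4
  S → 3
  π[e](S) → 3
  (γ[h; SUM(c)→d](R) ⋈[d=e] π[e](S)) → 2
  σ[d<5]((γ[h; SUM(c)→d](R) ⋈[d=e] π[e](S))) → 1
E2 row counts bottom-up:
  R → 4
  γ[h; SUM(c)→d](R) → 4
  σ[d<5](γ[h; SUM(c)→d](R)) → 1
  S → 3
  π[e](S) → 3
  (σ[d<5](γ[h; SUM(c)→d](R)) ⋈[d=e] π[e](S)) → 1

E1 and E2 produce the same multiset:
h | d | e
8 | 4 | 4

yes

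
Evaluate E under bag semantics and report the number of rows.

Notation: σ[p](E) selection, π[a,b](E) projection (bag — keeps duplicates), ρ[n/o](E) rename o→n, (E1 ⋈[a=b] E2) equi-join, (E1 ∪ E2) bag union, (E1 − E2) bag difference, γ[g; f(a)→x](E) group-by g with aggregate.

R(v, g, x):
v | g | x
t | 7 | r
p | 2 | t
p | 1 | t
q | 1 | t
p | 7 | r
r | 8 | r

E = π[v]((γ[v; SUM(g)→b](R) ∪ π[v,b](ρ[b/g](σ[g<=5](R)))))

Per-node cardinality:
  R → 6
  γ[v; SUM(g)→b](R) → 4
  R → 6
  σ[g<=5](R) → 3
  ρ[b/g](σ[g<=5](R)) → 3
  π[v,b](ρ[b/g](σ[g<=5](R))) → 3
  (γ[v; SUM(g)→b](R) ∪ π[v,b](ρ[b/g](σ[g<=5](R)))) → 7
  π[v]((γ[v; SUM(g)→b](R) ∪ π[v,b](ρ[b/g](σ[g<=5](R))))) → 7

|E| = 7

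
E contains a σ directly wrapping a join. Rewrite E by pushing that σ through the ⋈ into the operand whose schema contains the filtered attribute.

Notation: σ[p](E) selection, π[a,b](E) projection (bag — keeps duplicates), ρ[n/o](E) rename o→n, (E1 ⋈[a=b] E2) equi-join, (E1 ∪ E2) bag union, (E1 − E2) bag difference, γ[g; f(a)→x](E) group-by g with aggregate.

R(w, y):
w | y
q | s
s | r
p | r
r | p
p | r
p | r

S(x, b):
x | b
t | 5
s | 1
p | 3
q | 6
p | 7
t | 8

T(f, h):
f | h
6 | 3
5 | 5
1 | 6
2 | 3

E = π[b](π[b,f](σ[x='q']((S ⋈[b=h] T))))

σ filters on x, owned by the left side.
E' = π[b](π[b,f]((σ[x='q'](S) ⋈[b=h] T)))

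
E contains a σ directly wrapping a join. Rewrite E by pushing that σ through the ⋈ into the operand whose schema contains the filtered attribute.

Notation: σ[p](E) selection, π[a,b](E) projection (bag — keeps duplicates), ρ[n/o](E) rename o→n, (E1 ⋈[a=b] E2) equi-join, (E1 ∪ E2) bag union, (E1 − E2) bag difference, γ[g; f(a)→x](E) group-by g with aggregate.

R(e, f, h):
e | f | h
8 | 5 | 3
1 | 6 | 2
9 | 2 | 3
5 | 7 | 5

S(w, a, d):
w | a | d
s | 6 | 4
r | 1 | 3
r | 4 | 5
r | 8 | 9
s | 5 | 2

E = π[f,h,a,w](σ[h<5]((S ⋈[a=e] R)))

σ filters on h, owned by the right side.
E' = π[f,h,a,w]((S ⋈[a=e] σ[h<5](R)))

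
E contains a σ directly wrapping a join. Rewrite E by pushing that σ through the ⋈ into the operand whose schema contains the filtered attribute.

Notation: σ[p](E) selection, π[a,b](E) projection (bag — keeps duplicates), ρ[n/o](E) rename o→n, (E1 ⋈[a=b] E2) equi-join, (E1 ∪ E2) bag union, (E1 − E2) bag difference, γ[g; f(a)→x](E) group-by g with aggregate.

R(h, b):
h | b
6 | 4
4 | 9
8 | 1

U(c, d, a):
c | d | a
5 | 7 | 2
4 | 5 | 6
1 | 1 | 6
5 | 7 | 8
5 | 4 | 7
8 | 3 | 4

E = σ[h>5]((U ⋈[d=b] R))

σ filters on h, owned by the right side.
E' = (U ⋈[d=b] σ[h>5](R))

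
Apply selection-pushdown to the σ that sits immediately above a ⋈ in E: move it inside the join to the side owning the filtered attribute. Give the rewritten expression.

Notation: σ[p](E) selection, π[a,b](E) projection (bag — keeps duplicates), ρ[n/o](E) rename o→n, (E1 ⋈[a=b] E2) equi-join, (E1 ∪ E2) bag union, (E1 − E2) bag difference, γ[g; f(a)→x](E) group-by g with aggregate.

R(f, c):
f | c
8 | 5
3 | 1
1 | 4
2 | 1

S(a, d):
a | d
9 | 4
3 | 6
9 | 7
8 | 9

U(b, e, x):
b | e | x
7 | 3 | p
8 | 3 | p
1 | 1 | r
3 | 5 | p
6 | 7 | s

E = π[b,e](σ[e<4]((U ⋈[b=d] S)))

σ filters on e, owned by the left side.
E' = π[b,e]((σ[e<4](U) ⋈[b=d] S))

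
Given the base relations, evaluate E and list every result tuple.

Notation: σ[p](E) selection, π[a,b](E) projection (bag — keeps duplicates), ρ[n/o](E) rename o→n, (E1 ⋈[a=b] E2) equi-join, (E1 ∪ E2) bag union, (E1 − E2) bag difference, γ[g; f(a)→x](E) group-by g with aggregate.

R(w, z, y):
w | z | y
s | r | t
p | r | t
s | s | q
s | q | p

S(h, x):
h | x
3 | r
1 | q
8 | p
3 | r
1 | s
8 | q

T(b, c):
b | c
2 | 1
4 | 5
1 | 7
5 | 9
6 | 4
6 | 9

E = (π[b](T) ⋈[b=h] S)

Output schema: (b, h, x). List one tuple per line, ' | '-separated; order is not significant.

Per-node cardinality:
  T → 6
  π[b](T) → 6
  S → 6
  (π[b](T) ⋈[b=h] S) → 2

== RESULT ==
b | h | x
1 | 1 | q
1 | 1 | s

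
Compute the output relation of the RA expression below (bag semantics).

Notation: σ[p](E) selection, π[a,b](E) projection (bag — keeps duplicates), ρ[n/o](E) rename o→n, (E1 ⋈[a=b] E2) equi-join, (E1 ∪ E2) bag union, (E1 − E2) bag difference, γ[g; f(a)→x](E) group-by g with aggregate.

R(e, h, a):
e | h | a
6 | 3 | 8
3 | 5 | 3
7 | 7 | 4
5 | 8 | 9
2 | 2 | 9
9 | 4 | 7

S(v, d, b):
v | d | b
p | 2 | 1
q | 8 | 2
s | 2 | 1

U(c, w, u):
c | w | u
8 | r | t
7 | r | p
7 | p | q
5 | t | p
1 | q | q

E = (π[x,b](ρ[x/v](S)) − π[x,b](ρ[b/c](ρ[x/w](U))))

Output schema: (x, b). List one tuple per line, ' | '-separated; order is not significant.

Per-node cardinality:
  S → 3
  ρ[x/v](S) → 3
  π[x,b](ρ[x/v](S)) → 3
  U → 5
  ρ[x/w](U) → 5
  ρ[b/c](ρ[x/w](U)) → 5
  π[x,b](ρ[b/c](ρ[x/w](U))) → 5
  (π[x,b](ρ[x/v](S)) − π[x,b](ρ[b/c](ρ[x/w](U)))) → 3

== RESULT ==
x | b
p | 1
q | 2
s | 1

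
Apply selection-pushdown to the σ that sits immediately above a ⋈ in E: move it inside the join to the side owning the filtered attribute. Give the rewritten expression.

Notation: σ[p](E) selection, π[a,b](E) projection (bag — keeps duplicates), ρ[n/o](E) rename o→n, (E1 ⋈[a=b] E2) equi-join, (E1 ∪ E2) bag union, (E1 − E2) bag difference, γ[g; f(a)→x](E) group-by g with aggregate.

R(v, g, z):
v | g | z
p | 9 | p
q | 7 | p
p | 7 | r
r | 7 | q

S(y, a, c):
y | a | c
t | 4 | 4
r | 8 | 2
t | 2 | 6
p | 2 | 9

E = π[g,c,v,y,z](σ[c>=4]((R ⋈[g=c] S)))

σ filters on c, owned by the right side.
E' = π[g,c,v,y,z]((R ⋈[g=c] σ[c>=4](S)))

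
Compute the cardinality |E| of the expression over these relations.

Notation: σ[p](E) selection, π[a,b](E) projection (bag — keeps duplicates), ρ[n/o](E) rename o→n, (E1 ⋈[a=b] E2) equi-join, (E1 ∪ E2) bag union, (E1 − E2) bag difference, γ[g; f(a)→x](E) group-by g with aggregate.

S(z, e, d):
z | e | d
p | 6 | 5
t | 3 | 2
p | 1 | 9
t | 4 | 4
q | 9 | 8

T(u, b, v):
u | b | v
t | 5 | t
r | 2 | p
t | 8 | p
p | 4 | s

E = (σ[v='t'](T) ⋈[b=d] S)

Stepwise |·|:
  T → 4
  σ[v='t'](T) → 1
  S → 5
  (σ[v='t'](T) ⋈[b=d] S) → 1

|E| = 1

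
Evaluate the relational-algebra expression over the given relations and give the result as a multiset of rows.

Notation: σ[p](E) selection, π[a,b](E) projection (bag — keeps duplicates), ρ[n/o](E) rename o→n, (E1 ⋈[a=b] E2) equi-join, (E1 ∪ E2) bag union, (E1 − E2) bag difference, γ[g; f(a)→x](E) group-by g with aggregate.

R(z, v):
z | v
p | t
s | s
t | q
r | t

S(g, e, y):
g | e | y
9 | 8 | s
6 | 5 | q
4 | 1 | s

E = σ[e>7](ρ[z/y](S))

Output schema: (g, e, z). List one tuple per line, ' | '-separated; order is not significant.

Row counts bottom-up:
  S → 3
  ρ[z/y](S) → 3
  σ[e>7](ρ[z/y](S)) → 1

== RESULT ==
g | e | z
9 | 8 | s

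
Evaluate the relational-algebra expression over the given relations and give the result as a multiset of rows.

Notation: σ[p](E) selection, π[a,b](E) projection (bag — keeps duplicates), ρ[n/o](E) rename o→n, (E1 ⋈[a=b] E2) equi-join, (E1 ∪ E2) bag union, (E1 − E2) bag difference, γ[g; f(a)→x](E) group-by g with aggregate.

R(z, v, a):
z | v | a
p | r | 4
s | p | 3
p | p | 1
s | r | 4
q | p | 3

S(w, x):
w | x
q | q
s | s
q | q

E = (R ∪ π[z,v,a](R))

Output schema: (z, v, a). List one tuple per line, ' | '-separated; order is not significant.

Stepwise |·|:
  R → 5
  R → 5
  π[z,v,a](R) → 5
  (R ∪ π[z,v,a](R)) → 10

== RESULT ==
z | v | a
p | p | 1
p | p | 1
p | r | 4
p | r | 4
q | p | 3
q | p | 3
s | p | 3
s | p | 3
s | r | 4
s | r | 4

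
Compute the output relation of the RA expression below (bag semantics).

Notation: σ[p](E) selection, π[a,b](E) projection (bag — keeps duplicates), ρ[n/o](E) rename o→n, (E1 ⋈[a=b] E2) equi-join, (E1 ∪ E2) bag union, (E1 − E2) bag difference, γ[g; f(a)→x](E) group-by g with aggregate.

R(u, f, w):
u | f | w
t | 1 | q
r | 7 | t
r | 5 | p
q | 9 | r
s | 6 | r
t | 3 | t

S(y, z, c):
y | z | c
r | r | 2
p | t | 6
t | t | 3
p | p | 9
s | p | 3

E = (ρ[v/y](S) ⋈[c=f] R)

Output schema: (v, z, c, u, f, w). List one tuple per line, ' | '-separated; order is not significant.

Row counts bottom-up:
  S → 5
  ρ[v/y](S) → 5
  R → 6
  (ρ[v/y](S) ⋈[c=f] R) → 4

== RESULT ==
v | z | c | u | f | w
p | p | 9 | q | 9 | r
p | t | 6 | s | 6 | r
s | p | 3 | t | 3 | t
t | t | 3 | t | 3 | t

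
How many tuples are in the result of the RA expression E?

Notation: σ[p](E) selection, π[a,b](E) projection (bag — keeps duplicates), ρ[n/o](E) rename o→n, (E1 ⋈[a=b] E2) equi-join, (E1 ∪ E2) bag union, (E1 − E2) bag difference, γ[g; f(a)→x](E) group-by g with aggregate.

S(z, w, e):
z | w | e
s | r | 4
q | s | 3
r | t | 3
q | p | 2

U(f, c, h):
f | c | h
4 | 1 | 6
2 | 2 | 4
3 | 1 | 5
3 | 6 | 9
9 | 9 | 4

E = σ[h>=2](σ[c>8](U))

Subexpression sizes:
  U → 5
  σ[c>8](U) → 1
  σ[h>=2](σ[c>8](U)) → 1

|E| = 1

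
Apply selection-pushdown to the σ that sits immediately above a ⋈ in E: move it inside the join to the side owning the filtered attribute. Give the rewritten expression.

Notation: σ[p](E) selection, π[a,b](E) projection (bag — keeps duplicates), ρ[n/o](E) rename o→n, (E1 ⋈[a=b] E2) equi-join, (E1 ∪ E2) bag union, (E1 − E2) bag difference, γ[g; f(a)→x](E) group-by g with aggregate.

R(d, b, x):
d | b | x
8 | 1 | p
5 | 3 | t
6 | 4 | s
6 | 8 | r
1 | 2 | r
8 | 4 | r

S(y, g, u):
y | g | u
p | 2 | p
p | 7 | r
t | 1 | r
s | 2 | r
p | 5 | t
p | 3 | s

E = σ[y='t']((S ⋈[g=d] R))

σ filters on y, owned by the left side.
E' = (σ[y='t'](S) ⋈[g=d] R)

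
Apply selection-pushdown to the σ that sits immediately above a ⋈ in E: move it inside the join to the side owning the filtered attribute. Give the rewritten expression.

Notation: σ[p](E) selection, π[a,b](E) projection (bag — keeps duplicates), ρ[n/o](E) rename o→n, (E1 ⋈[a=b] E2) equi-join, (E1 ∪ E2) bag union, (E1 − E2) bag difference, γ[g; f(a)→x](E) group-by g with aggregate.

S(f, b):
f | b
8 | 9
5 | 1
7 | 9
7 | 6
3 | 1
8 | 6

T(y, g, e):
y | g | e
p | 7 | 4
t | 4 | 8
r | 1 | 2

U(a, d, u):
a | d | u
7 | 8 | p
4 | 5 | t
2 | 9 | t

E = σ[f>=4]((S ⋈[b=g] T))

σ filters on f, owned by the left side.
E' = (σ[f>=4](S) ⋈[b=g] T)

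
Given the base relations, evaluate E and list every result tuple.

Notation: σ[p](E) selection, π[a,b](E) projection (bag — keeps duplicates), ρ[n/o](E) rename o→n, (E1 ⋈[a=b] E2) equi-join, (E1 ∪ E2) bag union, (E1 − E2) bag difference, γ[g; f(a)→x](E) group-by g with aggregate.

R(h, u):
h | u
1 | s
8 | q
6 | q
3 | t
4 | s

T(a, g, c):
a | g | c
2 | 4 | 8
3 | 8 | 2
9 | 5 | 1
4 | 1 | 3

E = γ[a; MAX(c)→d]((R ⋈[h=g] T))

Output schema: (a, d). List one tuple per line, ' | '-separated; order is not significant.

Per-node cardinality:
  R → 5
  T → 4
  (R ⋈[h=g] T) → 3
  γ[a; MAX(c)→d]((R ⋈[h=g] T)) → 3

== RESULT ==
a | d
2 | 8
3 | 2
4 | 3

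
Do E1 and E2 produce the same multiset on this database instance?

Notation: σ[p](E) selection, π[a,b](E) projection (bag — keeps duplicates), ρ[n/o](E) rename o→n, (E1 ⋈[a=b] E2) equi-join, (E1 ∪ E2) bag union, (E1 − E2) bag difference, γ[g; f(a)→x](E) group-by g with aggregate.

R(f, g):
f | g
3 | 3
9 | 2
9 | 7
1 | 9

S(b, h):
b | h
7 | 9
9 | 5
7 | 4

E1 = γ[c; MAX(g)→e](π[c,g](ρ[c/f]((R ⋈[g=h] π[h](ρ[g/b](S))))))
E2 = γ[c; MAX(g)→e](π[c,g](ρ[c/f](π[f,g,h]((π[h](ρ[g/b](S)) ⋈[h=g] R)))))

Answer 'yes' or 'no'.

E1 per-node cardinality:
  R → 4
  S → 3
  ρ[g/b](S) → 3
  π[h](ρ[g/b](S)) → 3
  (R ⋈[g=h] π[h](ρ[g/b](S))) → 1
  ρ[c/f]((R ⋈[g=h] π[h](ρ[g/b](S)))) → 1
  π[c,g](ρ[c/f]((R ⋈[g=h] π[h](ρ[g/b](S))))) → 1
  γ[c; MAX(g)→e](π[c,g](ρ[c/f]((R ⋈[g=h] π[h](ρ[g/b](S)))))) → 1
E2 per-node cardinality:
  S → 3
  ρ[g/b](S) → 3
  π[h](ρ[g/b](S)) → 3
  R → 4
  (π[h](ρ[g/b](S)) ⋈[h=g] R) → 1
  π[f,g,h]((π[h](ρ[g/b](S)) ⋈[h=g] R)) → 1
  ρ[c/f](π[f,g,h]((π[h](ρ[g/b](S)) ⋈[h=g] R))) → 1
  π[c,g](ρ[c/f](π[f,g,h]((π[h](ρ[g/b](S)) ⋈[h=g] R)))) → 1
  γ[c; MAX(g)→e](π[c,g](ρ[c/f](π[f,g,h]((π[h](ρ[g/b](S)) ⋈[h=g] R))))) → 1

E1 and E2 produce the same multiset:
c | e
1 | 9

yes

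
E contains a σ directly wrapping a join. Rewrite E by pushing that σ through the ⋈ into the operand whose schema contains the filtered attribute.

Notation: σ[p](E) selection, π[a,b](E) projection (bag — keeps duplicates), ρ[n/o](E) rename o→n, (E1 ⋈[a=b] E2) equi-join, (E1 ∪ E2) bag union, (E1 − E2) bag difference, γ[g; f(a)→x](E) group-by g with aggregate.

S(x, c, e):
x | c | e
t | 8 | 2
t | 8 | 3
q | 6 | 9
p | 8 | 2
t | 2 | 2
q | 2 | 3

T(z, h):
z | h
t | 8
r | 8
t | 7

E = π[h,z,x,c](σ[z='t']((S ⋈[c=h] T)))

σ filters on z, owned by the right side.
E' = π[h,z,x,c]((S ⋈[c=h] σ[z='t'](T)))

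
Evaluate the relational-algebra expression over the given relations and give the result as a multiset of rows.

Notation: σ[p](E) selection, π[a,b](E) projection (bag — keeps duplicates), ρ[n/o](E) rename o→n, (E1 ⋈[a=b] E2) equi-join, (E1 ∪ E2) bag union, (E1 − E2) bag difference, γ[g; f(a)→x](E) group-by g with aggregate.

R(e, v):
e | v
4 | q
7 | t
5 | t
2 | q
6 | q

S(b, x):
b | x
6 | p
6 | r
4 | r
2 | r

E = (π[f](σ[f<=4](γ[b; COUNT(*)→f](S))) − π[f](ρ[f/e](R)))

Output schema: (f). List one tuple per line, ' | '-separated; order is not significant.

Per-node cardinality:
  S → 4
  γ[b; COUNT(*)→f](S) → 3
  σ[f<=4](γ[b; COUNT(*)→f](S)) → 3
  π[f](σ[f<=4](γ[b; COUNT(*)→f](S))) → 3
  R → 5
  ρ[f/e](R) → 5
  π[f](ρ[f/e](R)) → 5
  (π[f](σ[f<=4](γ[b; COUNT(*)→f](S))) − π[f](ρ[f/e](R))) → 2

== RESULT ==
f
1
1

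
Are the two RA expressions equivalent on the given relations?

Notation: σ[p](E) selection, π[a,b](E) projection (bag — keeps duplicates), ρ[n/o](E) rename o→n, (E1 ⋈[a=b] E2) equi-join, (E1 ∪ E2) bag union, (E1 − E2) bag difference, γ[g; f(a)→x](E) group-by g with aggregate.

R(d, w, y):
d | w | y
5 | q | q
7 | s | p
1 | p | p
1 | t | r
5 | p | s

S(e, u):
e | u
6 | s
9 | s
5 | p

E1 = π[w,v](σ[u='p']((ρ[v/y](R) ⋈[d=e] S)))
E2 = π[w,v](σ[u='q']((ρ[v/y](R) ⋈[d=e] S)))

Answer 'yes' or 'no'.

E1 stepwise |·|:
  R → 5
  ρ[v/y](R) → 5
  S → 3
  (ρ[v/y](R) ⋈[d=e] S) → 2
  σ[u='p']((ρ[v/y](R) ⋈[d=e] S)) → 2
  π[w,v](σ[u='p']((ρ[v/y](R) ⋈[d=e] S))) → 2
E2 stepwise |·|:
  R → 5
  ρ[v/y](R) → 5
  S → 3
  (ρ[v/y](R) ⋈[d=e] S) → 2
  σ[u='q']((ρ[v/y](R) ⋈[d=e] S)) → 0
  π[w,v](σ[u='q']((ρ[v/y](R) ⋈[d=e] S))) → 0

E1 result:
w | v
p | s
q | q
E2 result:
w | v
(0 rows)
Witness: ('p', 's') appears 1× in E1 but 0× in E2.

no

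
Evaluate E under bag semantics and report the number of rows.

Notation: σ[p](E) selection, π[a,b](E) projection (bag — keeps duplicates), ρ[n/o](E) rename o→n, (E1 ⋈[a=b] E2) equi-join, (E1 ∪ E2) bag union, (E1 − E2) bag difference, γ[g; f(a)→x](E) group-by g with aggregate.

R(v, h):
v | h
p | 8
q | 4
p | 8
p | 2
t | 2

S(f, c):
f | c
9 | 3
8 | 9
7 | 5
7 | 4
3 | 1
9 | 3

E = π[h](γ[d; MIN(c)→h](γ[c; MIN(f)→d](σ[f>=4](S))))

Row counts bottom-up:
  S → 6
  σ[f>=4](S) → 5
  γ[c; MIN(f)→d](σ[f>=4](S)) → 4
  γ[d; MIN(c)→h](γ[c; MIN(f)→d](σ[f>=4](S))) → 3
  π[h](γ[d; MIN(c)→h](γ[c; MIN(f)→d](σ[f>=4](S)))) → 3

|E| = 3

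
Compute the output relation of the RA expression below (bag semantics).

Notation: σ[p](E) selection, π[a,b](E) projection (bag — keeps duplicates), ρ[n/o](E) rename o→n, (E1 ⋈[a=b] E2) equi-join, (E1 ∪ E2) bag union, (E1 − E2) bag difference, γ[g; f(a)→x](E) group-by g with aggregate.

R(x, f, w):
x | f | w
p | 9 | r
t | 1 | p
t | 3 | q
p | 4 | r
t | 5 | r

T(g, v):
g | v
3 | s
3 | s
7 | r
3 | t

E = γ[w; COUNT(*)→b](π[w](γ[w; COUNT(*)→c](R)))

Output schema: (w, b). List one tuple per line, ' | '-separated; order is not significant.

Row counts bottom-up:
  R → 5
  γ[w; COUNT(*)→c](R) → 3
  π[w](γ[w; COUNT(*)→c](R)) → 3
  γ[w; COUNT(*)→b](π[w](γ[w; COUNT(*)→c](R))) → 3

== RESULT ==
w | b
p | 1
q | 1
r | 1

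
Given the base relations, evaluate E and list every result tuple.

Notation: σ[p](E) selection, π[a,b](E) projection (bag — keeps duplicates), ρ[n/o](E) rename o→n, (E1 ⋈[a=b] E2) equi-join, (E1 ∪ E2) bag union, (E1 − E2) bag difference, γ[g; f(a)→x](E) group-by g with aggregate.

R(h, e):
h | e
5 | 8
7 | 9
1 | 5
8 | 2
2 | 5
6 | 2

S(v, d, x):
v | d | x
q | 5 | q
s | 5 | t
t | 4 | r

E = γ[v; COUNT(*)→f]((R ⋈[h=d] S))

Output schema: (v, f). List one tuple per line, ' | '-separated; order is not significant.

Per-node cardinality:
  R → 6
  S → 3
  (R ⋈[h=d] S) → 2
  γ[v; COUNT(*)→f]((R ⋈[h=d] S)) → 2

== RESULT ==
v | f
q | 1
s | 1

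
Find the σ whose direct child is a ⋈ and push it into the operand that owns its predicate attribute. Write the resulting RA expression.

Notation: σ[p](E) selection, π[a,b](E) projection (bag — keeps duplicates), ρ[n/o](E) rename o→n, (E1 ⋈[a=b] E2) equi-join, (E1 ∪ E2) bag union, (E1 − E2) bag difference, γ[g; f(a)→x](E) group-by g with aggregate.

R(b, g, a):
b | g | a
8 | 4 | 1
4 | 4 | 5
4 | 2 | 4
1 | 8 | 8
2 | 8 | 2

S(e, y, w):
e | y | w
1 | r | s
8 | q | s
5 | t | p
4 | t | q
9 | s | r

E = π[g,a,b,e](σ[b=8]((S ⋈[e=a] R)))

σ filters on b, owned by the right side.
E' = π[g,a,b,e]((S ⋈[e=a] σ[b=8](R)))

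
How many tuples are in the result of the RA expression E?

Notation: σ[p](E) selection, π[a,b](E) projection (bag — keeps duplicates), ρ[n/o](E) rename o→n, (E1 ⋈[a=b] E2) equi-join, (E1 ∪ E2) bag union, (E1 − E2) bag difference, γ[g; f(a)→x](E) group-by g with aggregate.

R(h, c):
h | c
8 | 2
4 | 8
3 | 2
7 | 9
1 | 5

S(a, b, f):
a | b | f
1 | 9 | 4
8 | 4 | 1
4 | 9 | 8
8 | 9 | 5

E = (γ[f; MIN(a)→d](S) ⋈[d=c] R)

Row counts bottom-up:
  S → 4
  γ[f; MIN(a)→d](S) → 4
  R → 5
  (γ[f; MIN(a)→d](S) ⋈[d=c] R) → 2

|E| = 2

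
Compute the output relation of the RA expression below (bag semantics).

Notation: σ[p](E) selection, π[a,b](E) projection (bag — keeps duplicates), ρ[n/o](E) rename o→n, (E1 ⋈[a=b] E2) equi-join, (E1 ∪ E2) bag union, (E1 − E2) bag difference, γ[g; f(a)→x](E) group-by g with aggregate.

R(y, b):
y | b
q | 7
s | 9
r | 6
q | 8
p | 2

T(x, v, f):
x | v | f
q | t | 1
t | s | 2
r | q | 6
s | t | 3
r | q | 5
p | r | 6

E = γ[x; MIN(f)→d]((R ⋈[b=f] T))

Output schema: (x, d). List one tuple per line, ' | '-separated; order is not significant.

Subexpression sizes:
  R → 5
  T → 6
  (R ⋈[b=f] T) → 3
  γ[x; MIN(f)→d]((R ⋈[b=f] T)) → 3

== RESULT ==
x | d
p | 6
r | 6
t | 2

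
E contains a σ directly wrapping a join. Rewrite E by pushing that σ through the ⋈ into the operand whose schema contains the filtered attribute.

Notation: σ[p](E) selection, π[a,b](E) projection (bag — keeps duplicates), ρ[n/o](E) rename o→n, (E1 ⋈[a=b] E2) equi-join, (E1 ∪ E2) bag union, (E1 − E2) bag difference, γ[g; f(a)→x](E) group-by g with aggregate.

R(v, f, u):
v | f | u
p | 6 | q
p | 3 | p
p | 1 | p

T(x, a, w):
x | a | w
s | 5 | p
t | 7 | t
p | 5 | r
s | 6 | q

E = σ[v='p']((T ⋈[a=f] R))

σ filters on v, owned by the right side.
E' = (T ⋈[a=f] σ[v='p'](R))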